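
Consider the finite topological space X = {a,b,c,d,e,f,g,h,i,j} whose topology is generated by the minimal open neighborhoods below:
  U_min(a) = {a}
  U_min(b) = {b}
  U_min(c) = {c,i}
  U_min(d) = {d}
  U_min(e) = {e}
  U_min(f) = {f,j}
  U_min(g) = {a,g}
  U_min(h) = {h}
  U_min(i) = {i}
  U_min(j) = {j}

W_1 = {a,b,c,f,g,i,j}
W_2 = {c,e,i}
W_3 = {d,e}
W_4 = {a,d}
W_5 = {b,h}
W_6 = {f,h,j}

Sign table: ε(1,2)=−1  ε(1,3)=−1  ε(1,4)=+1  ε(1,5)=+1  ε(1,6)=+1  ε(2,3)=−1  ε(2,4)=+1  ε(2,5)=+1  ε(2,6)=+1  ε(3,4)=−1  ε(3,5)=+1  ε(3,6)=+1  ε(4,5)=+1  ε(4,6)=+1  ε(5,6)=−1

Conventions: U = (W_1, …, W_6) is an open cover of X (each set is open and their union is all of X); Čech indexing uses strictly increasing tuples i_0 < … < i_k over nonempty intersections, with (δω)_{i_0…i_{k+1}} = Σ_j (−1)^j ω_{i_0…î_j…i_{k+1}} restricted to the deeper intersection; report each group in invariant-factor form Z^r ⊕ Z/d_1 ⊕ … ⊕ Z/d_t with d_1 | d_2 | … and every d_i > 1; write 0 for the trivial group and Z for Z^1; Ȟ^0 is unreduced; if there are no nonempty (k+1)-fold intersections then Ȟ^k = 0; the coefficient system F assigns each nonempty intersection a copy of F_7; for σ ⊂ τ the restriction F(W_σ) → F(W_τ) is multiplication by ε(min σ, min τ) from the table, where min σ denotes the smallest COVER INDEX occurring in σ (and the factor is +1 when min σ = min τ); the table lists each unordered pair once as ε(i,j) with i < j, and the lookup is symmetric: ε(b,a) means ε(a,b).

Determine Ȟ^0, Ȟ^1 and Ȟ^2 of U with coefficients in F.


Ȟ^0 = 0; Ȟ^1 = Z/7; Ȟ^2 = 0

intersection data:
  W12={c,i} W14={a} W15={b} W16={f,j} W23={e} W34={d} W56={h}
C dims 6,7; δ0: rk_F7 6
Ȟ^0 = (6 − 6) − 0 = 0, so Ȟ^0 ≅ 0
Ȟ^1 = (7 − 0) − 6 = 1, so Ȟ^1 ≅ Z/7
Ȟ^2 = (0 − 0) − 0 = 0, so Ȟ^2 ≅ 0


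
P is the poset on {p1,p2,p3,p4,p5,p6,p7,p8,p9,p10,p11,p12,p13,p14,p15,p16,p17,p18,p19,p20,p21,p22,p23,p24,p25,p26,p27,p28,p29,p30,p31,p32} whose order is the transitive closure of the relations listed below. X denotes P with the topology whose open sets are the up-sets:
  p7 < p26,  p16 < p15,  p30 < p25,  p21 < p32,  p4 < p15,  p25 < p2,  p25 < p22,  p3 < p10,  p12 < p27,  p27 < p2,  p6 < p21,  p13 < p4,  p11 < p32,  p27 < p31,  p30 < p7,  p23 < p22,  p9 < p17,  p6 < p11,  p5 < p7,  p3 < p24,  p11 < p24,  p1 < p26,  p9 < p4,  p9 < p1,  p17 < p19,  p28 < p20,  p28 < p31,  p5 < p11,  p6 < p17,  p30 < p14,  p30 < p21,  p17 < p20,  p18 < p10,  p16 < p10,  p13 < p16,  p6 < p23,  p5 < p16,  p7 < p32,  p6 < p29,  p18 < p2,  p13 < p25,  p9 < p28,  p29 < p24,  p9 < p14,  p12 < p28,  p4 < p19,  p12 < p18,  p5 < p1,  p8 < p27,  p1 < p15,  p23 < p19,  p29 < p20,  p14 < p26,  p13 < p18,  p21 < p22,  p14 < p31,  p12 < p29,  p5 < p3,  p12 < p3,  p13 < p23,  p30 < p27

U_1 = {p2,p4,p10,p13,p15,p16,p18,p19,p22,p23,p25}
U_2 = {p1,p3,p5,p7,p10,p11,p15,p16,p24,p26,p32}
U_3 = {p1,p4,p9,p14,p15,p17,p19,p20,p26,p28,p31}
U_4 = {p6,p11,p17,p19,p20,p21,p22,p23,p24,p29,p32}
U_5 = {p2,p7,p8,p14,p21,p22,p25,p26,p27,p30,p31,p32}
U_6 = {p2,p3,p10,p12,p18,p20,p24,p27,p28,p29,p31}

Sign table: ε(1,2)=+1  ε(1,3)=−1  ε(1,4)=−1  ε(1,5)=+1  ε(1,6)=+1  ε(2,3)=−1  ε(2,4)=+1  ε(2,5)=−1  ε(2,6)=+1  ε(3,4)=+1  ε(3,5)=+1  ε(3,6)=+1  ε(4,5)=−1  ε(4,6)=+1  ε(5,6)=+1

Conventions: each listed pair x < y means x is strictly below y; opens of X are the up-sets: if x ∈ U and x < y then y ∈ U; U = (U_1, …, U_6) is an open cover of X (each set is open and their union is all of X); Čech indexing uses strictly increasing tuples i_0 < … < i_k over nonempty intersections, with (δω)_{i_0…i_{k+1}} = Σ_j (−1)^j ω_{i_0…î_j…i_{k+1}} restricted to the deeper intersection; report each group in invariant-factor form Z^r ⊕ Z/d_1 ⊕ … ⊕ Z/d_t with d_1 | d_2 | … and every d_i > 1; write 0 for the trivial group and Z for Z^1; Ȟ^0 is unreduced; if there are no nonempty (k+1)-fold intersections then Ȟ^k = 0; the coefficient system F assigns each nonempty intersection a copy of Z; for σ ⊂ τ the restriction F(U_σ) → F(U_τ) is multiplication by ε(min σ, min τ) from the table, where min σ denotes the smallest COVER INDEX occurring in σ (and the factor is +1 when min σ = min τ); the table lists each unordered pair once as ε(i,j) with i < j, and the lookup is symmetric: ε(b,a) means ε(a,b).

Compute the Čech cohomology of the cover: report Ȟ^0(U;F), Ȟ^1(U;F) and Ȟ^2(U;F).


Ȟ^0 ≅ 0,  Ȟ^1 ≅ Z/2,  Ȟ^2 ≅ Z

nonempty overlaps:
  U12={p10,p15,p16} U13={p4,p15,p19} U14={p19,p22,p23} U15={p2,p22,p25} U16={p2,p10,p18} U23={p1,p15,p26} U24={p11,p24,p32} U25={p7,p26,p32} U26={p3,p10,p24} U34={p17,p19,p20} U35={p14,p26,p31} U36={p20,p28,p31} U45={p21,p22,p32} U46={p20,p24,p29} U56={p2,p27,p31}
  U123={p15} U126={p10} U134={p19} U145={p22} U156={p2} U235={p26} U245={p32} U246={p24} U346={p20} U356={p31}
C dims 6,15,10; δ0: rk 6, SNF 1^5·2; δ1: rk 9, SNF 1^9
degree 0: 6−6−0 = 0 → Ȟ^0 ≅ 0
degree 1: 15−9−6 = 0 plus torsion [2] → Ȟ^1 ≅ Z/2
degree 2: 10−0−9 = 1 → Ȟ^2 ≅ Z


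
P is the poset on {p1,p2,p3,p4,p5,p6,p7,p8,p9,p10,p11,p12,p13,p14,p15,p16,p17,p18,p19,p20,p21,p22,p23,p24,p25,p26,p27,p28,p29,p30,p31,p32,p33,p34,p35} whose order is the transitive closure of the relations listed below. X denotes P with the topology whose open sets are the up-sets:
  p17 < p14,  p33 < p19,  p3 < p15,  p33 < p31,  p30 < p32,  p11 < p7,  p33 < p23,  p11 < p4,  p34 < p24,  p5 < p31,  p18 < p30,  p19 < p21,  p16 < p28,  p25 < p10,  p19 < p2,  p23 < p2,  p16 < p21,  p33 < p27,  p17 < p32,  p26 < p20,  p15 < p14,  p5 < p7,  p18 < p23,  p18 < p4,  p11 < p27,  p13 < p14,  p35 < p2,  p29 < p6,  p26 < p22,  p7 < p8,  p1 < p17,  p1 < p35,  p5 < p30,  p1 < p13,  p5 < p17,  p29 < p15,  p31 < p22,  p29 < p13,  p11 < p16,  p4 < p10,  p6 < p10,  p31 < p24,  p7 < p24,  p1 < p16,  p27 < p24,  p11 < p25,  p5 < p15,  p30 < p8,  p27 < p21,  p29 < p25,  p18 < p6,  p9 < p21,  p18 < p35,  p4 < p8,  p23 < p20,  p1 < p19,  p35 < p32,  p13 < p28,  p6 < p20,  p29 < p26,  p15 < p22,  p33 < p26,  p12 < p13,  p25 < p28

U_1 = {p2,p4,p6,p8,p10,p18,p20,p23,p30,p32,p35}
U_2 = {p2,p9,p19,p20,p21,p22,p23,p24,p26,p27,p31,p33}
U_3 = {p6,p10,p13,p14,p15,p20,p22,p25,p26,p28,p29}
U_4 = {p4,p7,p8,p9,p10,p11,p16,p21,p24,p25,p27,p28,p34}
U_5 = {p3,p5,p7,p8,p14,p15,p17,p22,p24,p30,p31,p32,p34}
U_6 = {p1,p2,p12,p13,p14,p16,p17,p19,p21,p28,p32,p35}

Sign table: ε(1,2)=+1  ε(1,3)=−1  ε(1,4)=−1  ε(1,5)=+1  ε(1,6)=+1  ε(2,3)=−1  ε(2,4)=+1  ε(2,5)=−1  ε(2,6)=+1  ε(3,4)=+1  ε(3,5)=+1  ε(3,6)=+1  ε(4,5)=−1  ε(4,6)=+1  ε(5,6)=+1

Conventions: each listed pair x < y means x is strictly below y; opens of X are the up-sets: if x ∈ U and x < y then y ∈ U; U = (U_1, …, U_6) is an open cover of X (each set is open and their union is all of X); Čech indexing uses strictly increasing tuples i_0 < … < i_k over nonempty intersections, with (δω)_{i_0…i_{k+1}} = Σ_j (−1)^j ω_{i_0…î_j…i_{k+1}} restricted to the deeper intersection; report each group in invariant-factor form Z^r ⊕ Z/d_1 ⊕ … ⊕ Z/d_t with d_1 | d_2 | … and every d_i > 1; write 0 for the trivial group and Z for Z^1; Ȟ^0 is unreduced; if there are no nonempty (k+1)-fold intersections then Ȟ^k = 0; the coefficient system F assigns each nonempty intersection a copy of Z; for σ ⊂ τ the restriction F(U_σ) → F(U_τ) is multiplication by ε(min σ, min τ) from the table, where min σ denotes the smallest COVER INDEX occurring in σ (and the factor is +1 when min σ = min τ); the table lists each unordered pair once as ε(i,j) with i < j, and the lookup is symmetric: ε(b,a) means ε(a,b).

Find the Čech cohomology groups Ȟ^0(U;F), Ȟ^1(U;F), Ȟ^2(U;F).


cover nerve:
  U12={p2,p20,p23} U13={p6,p10,p20} U14={p4,p8,p10} U15={p8,p30,p32} U16={p2,p32,p35} U23={p20,p22,p26} U24={p9,p21,p24,p27} U25={p22,p24,p31} U26={p2,p19,p21} U34={p10,p25,p28} U35={p14,p15,p22} U36={p13,p14,p28} U45={p7,p8,p24,p34} U46={p16,p21,p28} U56={p14,p17,p32}
  U123={p20} U126={p2} U134={p10} U145={p8} U156={p32} U235={p22} U245={p24} U246={p21} U346={p28} U356={p14}
C dims 6,15,10; δ0: rk 6, SNF 1^5·2; δ1: rk 9, SNF 1^9
Ȟ^0: (6−6)−0=0 ⇒ 0
Ȟ^1: (15−9)−6=0 plus torsion [2] ⇒ Z/2
Ȟ^2: (10−0)−9=1 ⇒ Z

Ȟ^0 ≅ 0; Ȟ^1 ≅ Z/2; Ȟ^2 ≅ Z


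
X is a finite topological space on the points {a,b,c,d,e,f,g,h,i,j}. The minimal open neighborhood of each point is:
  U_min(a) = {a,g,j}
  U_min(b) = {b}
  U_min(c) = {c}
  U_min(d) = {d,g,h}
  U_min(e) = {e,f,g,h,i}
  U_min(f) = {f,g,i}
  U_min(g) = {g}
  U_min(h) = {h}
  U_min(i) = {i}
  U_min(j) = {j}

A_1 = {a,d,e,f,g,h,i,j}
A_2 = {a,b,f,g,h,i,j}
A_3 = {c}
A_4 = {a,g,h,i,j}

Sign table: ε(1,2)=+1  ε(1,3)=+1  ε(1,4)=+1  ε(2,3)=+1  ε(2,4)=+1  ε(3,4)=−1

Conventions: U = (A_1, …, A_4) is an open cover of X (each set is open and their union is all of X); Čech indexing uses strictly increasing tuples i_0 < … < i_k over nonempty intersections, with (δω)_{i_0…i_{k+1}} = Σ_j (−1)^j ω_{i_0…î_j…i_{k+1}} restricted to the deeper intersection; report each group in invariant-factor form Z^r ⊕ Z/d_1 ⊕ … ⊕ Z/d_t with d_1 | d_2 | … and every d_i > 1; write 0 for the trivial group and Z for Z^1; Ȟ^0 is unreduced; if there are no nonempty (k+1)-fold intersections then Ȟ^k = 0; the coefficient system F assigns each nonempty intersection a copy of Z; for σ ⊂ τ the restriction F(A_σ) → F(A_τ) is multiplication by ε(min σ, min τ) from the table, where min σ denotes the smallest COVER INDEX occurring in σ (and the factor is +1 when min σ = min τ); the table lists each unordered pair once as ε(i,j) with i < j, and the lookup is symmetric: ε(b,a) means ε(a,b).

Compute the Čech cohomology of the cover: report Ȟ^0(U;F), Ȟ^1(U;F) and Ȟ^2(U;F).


Ȟ^0 ≅ Z^2, Ȟ^1 ≅ 0, Ȟ^2 ≅ 0

cover nerve:
  A12={a,f,g,h,i,j} A14={a,g,h,i,j} A24={a,g,h,i,j}
  A124={a,g,h,i,j}
C dims 4,3,1; δ0: rk 2, SNF 1^2; δ1: rk 1, SNF 1^1
Ȟ^0: (4−2)−0=2 ⇒ Z^2
Ȟ^1: (3−1)−2=0 ⇒ 0
Ȟ^2: (1−0)−1=0 ⇒ 0


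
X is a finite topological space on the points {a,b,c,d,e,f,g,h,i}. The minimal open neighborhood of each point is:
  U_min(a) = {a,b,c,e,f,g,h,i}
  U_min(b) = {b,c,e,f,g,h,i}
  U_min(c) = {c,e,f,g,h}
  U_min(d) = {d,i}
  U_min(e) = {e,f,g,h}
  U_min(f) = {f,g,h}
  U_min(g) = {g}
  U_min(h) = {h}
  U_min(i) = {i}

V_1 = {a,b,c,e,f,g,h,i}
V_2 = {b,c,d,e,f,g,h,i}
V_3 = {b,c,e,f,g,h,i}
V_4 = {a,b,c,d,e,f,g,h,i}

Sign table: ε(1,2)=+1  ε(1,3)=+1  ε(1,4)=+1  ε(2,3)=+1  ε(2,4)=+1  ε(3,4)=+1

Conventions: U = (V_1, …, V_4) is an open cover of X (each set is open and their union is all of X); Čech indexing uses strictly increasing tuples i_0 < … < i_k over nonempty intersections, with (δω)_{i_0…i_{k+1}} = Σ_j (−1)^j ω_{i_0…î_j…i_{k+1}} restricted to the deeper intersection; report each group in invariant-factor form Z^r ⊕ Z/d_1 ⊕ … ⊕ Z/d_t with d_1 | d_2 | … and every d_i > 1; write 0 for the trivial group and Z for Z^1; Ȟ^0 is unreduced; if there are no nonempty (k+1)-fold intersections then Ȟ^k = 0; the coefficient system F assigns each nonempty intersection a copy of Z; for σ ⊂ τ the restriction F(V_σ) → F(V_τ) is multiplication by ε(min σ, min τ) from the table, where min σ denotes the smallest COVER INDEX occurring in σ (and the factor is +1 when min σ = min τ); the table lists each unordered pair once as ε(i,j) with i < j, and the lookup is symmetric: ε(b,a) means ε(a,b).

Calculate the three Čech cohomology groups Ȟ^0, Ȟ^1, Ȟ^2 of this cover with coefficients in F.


Ȟ^0(U;F) ≅ Z; Ȟ^1(U;F) ≅ 0; Ȟ^2(U;F) ≅ 0

nonempty intersections:
  V12={b,c,e,f,g,h,i} V13={b,c,e,f,g,h,i} V14={a,b,c,e,f,g,h,i} V23={b,c,e,f,g,h,i} V24={b,c,d,e,f,g,h,i} V34={b,c,e,f,g,h,i}
  V123={b,c,e,f,g,h,i} V124={b,c,e,f,g,h,i} V134={b,c,e,f,g,h,i} V234={b,c,e,f,g,h,i}
  V1234={b,c,e,f,g,h,i}
C dims 4,6,4,1; δ0: rk 3, SNF 1^3; δ1: rk 3, SNF 1^3; δ2: rk 1, SNF 1^1
Ȟ^0: (4−3)−0=1 ⇒ Z
Ȟ^1: (6−3)−3=0 ⇒ 0
Ȟ^2: (4−1)−3=0 ⇒ 0


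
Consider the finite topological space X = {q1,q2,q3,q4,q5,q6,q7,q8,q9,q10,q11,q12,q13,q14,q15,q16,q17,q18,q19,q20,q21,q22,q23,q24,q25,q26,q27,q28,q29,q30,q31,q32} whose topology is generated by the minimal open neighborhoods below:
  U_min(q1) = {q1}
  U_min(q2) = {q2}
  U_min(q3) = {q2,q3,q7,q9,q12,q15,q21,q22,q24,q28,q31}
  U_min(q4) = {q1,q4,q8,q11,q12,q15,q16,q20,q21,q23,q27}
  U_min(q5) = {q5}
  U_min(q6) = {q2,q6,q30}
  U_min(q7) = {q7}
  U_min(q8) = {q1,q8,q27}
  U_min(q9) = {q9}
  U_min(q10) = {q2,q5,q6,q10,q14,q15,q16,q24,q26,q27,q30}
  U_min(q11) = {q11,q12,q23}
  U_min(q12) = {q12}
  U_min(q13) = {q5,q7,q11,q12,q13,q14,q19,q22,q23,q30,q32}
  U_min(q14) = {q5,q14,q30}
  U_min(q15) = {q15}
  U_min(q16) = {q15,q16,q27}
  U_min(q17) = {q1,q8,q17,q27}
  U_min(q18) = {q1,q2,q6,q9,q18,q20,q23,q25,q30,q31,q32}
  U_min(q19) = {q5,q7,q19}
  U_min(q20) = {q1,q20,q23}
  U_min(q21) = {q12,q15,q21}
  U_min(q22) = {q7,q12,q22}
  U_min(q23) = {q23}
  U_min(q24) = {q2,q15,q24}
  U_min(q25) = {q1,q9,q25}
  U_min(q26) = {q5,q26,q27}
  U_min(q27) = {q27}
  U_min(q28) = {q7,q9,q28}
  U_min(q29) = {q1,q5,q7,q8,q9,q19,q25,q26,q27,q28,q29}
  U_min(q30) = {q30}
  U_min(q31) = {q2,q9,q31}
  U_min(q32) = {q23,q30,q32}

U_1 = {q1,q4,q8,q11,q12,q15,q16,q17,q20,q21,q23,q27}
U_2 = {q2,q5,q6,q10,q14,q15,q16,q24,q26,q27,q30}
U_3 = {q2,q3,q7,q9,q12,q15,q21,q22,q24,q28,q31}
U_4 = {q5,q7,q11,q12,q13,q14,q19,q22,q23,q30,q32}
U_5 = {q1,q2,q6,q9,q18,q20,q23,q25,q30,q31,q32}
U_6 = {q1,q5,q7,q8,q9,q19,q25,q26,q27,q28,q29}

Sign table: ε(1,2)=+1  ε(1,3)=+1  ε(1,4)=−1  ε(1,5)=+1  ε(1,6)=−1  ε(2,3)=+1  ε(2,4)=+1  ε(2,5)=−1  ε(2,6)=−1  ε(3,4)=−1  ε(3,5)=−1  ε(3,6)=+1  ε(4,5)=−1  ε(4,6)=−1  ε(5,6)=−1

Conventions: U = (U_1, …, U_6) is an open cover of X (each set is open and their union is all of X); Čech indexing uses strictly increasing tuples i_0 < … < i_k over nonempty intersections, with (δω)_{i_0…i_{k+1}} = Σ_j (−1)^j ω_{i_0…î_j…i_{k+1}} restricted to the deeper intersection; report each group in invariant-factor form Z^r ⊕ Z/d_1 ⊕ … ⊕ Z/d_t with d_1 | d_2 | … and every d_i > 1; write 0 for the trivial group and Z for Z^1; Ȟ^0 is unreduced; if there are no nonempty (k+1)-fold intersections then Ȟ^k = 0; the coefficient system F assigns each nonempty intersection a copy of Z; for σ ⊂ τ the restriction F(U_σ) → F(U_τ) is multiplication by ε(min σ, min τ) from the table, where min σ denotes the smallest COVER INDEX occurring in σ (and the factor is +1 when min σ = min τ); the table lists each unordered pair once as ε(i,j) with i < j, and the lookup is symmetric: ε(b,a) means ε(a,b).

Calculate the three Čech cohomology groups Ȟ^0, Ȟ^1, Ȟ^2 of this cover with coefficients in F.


Ȟ^0 ≅ 0, Ȟ^1 ≅ Z/2 and Ȟ^2 ≅ Z

nonempty intersections:
  U12={q15,q16,q27} U13={q12,q15,q21} U14={q11,q12,q23} U15={q1,q20,q23} U16={q1,q8,q27} U23={q2,q15,q24} U24={q5,q14,q30} U25={q2,q6,q30} U26={q5,q26,q27} U34={q7,q12,q22} U35={q2,q9,q31} U36={q7,q9,q28} U45={q23,q30,q32} U46={q5,q7,q19} U56={q1,q9,q25}
  U123={q15} U126={q27} U134={q12} U145={q23} U156={q1} U235={q2} U245={q30} U246={q5} U346={q7} U356={q9}
C dims 6,15,10; δ0: rk 6, SNF 1^5·2; δ1: rk 9, SNF 1^9
Ȟ^0: (6−6)−0=0 ⇒ 0
Ȟ^1: (15−9)−6=0 plus torsion [2] ⇒ Z/2
Ȟ^2: (10−0)−9=1 ⇒ Z


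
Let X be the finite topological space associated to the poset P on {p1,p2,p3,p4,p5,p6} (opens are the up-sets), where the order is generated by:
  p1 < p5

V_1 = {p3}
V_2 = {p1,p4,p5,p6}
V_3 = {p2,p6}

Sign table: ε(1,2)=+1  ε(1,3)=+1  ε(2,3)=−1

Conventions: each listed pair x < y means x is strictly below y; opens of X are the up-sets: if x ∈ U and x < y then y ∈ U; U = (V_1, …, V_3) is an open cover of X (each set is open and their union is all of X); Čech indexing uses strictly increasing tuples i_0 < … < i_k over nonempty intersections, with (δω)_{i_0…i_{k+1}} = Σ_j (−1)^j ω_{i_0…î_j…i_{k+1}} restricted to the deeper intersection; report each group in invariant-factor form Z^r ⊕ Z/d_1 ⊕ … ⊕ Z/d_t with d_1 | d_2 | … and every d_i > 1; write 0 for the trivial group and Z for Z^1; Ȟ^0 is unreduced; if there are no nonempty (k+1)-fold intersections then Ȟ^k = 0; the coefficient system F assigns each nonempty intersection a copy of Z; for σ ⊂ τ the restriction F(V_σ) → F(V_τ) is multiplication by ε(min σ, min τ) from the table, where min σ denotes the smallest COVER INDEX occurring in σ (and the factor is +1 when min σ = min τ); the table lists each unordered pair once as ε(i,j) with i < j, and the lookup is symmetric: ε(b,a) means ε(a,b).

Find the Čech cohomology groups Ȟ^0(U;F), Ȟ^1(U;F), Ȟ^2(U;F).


cover nerve:
  V23={p6}
C dims 3,1; δ0: rk 1, SNF 1^1
Ȟ^0: (3−1)−0=2 ⇒ Z^2
Ȟ^1: (1−0)−1=0 ⇒ 0
Ȟ^2: (0−0)−0=0 ⇒ 0

Ȟ^0(U;F) ≅ Z^2, Ȟ^1(U;F) ≅ 0 and Ȟ^2(U;F) ≅ 0


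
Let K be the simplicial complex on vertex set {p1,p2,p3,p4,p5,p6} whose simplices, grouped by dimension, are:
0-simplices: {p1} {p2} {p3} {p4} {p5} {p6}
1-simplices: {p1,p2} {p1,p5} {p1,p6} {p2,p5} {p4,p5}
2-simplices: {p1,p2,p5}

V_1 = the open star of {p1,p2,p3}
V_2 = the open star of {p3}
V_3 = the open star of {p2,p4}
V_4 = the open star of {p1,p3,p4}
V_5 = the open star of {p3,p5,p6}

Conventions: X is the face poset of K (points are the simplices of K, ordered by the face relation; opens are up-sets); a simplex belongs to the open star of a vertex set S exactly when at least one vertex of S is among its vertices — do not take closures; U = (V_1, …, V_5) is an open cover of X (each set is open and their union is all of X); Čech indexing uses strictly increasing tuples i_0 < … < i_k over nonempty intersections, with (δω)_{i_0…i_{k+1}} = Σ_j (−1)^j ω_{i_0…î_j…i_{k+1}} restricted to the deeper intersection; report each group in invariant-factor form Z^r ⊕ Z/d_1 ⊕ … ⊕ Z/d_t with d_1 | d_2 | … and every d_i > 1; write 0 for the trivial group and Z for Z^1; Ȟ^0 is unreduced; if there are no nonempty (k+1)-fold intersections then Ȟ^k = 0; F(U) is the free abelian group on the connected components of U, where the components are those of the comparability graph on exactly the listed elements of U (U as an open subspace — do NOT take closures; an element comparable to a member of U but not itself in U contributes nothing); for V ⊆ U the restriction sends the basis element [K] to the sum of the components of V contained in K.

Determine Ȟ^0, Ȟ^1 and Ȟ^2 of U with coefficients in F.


cover nerve:
  V1={{p1},{p2},{p3},{p1,p2},{p1,p5},{p1,p6},{p2,p5},{p1,p2,p5}} V2={{p3}} V3={{p2},{p4},{p1,p2},{p2,p5},{p4,p5},{p1,p2,p5}} V4={{p1},{p3},{p4},{p1,p2},{p1,p5},{p1,p6},{p4,p5},{p1,p2,p5}} V5={{p3},{p5},{p6},{p1,p5},{p1,p6},{p2,p5},{p4,p5},{p1,p2,p5}}
  V12={{p3}} V13={{p2},{p1,p2},{p2,p5},{p1,p2,p5}} V14={{p1},{p3},{p1,p2},{p1,p5},{p1,p6},{p1,p2,p5}} V15={{p3},{p1,p5},{p1,p6},{p2,p5},{p1,p2,p5}} V24={{p3}} V25={{p3}} V34={{p4},{p1,p2},{p4,p5},{p1,p2,p5}} V35={{p2,p5},{p4,p5},{p1,p2,p5}} V45={{p3},{p1,p5},{p1,p6},{p4,p5},{p1,p2,p5}}
  V124={{p3}} V125={{p3}} V134={{p1,p2},{p1,p2,p5}} V135={{p2,p5},{p1,p2,p5}} V145={{p3},{p1,p5},{p1,p6},{p1,p2,p5}} V245={{p3}} V345={{p4,p5},{p1,p2,p5}}
  V1245={{p3}} V1345={{p1,p2,p5}}
components per intersection:
  V1: {{p1},{p2},{p1,p2},{p1,p5},{p1,p6},{p2,p5},{p1,p2,p5}} {{p3}}
  V2: {{p3}}
  V3: {{p2},{p1,p2},{p2,p5},{p1,p2,p5}} {{p4},{p4,p5}}
  V4: {{p1},{p1,p2},{p1,p5},{p1,p6},{p1,p2,p5}} {{p3}} {{p4},{p4,p5}}
  V5: {{p3}} {{p5},{p1,p5},{p2,p5},{p4,p5},{p1,p2,p5}} {{p6},{p1,p6}}
  V12: {{p3}}
  V13: {{p2},{p1,p2},{p2,p5},{p1,p2,p5}}
  V14: {{p1},{p1,p2},{p1,p5},{p1,p6},{p1,p2,p5}} {{p3}}
  V15: {{p3}} {{p1,p5},{p2,p5},{p1,p2,p5}} {{p1,p6}}
  V24: {{p3}}
  V25: {{p3}}
  V34: {{p4},{p4,p5}} {{p1,p2},{p1,p2,p5}}
  V35: {{p2,p5},{p1,p2,p5}} {{p4,p5}}
  V45: {{p3}} {{p1,p5},{p1,p2,p5}} {{p1,p6}} {{p4,p5}}
  V124: {{p3}}
  V125: {{p3}}
  V134: {{p1,p2},{p1,p2,p5}}
  V135: {{p2,p5},{p1,p2,p5}}
  V145: {{p3}} {{p1,p5},{p1,p2,p5}} {{p1,p6}}
  V245: {{p3}}
  V345: {{p4,p5}} {{p1,p2,p5}}
  V1245: {{p3}}
  V1345: {{p1,p2,p5}}
C dims 11,17,10,2; δ0: rk 9, SNF 1^9; δ1: rk 8, SNF 1^8; δ2: rk 2, SNF 1^2
Ȟ^0: (11−9)−0=2 ⇒ Z^2
Ȟ^1: (17−8)−9=0 ⇒ 0
Ȟ^2: (10−2)−8=0 ⇒ 0

Ȟ^0 ≅ Z^2; Ȟ^1 ≅ 0; Ȟ^2 ≅ 0


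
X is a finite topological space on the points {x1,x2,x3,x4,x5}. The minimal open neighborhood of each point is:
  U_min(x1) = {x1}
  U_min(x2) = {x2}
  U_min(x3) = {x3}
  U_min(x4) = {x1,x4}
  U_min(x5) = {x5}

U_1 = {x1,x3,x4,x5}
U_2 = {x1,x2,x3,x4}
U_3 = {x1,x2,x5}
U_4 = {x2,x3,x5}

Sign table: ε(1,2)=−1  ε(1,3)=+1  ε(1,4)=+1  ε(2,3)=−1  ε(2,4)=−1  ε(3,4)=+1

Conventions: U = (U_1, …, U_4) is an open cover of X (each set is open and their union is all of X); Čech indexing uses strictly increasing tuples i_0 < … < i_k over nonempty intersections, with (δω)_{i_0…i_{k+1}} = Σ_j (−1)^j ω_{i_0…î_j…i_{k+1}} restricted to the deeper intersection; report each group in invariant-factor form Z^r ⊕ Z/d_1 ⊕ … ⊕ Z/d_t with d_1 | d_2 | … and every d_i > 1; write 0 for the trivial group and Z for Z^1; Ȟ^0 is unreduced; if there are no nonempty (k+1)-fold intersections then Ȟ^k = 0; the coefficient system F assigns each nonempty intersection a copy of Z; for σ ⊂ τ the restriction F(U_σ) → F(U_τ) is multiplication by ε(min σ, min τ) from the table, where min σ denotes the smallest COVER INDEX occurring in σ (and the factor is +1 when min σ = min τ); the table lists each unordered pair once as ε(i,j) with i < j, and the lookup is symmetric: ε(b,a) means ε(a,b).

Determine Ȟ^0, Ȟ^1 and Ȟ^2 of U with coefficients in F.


nerve of the cover:
  U12={x1,x3,x4} U13={x1,x5} U14={x3,x5} U23={x1,x2} U24={x2,x3} U34={x2,x5}
  U123={x1} U124={x3} U134={x5} U234={x2}
C dims 4,6,4; δ0: rk 3, SNF 1^3; δ1: rk 3, SNF 1^3
Ȟ^0 = (4 − 3) − 0 = 1, so Ȟ^0 ≅ Z
Ȟ^1 = (6 − 3) − 3 = 0, so Ȟ^1 ≅ 0
Ȟ^2 = (4 − 0) − 3 = 1, so Ȟ^2 ≅ Z

Ȟ^0 ≅ Z, Ȟ^1 ≅ 0, Ȟ^2 ≅ Z


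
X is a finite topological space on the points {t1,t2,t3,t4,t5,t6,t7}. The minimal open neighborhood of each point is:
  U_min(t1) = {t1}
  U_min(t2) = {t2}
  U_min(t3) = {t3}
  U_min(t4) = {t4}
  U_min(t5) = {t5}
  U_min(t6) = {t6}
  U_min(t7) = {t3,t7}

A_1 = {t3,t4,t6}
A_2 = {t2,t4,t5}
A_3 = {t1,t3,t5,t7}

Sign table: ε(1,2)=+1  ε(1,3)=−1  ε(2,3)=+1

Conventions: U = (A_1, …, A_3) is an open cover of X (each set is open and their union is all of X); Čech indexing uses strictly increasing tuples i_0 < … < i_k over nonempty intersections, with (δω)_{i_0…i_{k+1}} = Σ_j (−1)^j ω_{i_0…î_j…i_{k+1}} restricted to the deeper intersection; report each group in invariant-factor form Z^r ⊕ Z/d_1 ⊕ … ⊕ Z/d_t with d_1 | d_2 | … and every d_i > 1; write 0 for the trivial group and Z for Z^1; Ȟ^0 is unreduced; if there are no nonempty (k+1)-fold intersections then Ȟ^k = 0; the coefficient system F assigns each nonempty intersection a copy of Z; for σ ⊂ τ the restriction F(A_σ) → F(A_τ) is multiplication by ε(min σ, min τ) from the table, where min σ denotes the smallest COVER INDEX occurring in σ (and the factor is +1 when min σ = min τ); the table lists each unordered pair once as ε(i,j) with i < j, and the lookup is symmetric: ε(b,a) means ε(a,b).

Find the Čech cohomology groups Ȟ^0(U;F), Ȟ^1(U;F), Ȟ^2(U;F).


nonempty overlaps:
  A12={t4} A13={t3} A23={t5}
C dims 3,3; δ0: rk 3, SNF 1^2·2
degree 0: 3−3−0 = 0 → Ȟ^0 ≅ 0
degree 1: 3−0−3 = 0 plus torsion [2] → Ȟ^1 ≅ Z/2
degree 2: 0−0−0 = 0 → Ȟ^2 ≅ 0

Ȟ^0(U;F) ≅ 0; Ȟ^1(U;F) ≅ Z/2; Ȟ^2(U;F) ≅ 0


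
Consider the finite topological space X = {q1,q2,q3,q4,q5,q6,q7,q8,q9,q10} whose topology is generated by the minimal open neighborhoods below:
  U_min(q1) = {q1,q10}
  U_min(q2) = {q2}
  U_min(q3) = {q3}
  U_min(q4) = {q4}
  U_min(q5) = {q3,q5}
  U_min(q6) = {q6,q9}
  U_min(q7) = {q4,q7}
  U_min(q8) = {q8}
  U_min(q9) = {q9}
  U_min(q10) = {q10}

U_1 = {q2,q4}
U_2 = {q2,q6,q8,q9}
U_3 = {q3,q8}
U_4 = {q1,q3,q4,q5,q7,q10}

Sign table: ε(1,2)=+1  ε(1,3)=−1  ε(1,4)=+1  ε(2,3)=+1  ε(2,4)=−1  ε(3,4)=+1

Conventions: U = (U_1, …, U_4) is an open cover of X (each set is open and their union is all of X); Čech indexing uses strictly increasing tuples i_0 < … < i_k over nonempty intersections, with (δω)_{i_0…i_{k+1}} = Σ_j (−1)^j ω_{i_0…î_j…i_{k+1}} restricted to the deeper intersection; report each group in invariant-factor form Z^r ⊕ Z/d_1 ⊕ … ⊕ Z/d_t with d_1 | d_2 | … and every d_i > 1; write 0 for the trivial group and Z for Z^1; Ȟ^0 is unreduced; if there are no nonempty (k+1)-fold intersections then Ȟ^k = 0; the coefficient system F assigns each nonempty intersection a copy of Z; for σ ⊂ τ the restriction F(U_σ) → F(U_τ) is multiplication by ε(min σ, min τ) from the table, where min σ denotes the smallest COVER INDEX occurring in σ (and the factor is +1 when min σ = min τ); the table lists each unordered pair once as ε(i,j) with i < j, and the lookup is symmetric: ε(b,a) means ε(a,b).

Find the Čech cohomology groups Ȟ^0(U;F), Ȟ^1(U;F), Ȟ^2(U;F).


nerve simplices:
  U12={q2} U14={q4} U23={q8} U34={q3}
C dims 4,4; δ0: rk 3, SNF 1^3
degree 0: 4−3−0 = 1 → Ȟ^0 ≅ Z
degree 1: 4−0−3 = 1 → Ȟ^1 ≅ Z
degree 2: 0−0−0 = 0 → Ȟ^2 ≅ 0

Ȟ^0(U;F) ≅ Z, Ȟ^1(U;F) ≅ Z and Ȟ^2(U;F) ≅ 0


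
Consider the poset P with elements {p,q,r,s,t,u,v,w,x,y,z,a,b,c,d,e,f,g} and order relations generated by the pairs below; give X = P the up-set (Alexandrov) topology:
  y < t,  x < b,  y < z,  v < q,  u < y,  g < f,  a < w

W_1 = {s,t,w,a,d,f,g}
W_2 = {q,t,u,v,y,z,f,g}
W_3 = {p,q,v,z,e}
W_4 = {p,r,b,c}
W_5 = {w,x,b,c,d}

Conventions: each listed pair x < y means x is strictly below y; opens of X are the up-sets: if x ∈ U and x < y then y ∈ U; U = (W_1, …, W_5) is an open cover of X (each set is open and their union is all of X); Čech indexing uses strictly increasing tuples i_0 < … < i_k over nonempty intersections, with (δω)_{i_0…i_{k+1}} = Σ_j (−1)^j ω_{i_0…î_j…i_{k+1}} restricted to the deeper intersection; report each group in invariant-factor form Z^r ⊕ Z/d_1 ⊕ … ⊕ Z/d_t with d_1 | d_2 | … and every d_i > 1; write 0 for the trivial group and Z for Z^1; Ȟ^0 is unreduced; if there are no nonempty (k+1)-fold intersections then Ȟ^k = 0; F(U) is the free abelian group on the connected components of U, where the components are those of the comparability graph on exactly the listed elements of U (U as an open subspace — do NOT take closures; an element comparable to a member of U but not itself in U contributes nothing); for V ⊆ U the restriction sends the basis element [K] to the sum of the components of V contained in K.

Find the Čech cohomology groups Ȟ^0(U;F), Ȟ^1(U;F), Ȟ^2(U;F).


nerve of the cover:
  W12={t,f,g} W15={w,d} W23={q,v,z} W34={p} W45={b,c}
components per intersection:
  W1: {s} {t} {w,a} {d} {f,g}
  W2: {q,v} {t,u,y,z} {f,g}
  W3: {p} {q,v} {z} {e}
  W4: {p} {r} {b} {c}
  W5: {w} {x,b} {c} {d}
  W12: {t} {f,g}
  W15: {w} {d}
  W23: {q,v} {z}
  W34: {p}
  W45: {b} {c}
C dims 20,9; δ0: rk 9, SNF 1^9
Ȟ^0 = (20 − 9) − 0 = 11, so Ȟ^0 ≅ Z^11
Ȟ^1 = (9 − 0) − 9 = 0, so Ȟ^1 ≅ 0
Ȟ^2 = (0 − 0) − 0 = 0, so Ȟ^2 ≅ 0

Ȟ^0(U;F) ≅ Z^11; Ȟ^1(U;F) ≅ 0; Ȟ^2(U;F) ≅ 0


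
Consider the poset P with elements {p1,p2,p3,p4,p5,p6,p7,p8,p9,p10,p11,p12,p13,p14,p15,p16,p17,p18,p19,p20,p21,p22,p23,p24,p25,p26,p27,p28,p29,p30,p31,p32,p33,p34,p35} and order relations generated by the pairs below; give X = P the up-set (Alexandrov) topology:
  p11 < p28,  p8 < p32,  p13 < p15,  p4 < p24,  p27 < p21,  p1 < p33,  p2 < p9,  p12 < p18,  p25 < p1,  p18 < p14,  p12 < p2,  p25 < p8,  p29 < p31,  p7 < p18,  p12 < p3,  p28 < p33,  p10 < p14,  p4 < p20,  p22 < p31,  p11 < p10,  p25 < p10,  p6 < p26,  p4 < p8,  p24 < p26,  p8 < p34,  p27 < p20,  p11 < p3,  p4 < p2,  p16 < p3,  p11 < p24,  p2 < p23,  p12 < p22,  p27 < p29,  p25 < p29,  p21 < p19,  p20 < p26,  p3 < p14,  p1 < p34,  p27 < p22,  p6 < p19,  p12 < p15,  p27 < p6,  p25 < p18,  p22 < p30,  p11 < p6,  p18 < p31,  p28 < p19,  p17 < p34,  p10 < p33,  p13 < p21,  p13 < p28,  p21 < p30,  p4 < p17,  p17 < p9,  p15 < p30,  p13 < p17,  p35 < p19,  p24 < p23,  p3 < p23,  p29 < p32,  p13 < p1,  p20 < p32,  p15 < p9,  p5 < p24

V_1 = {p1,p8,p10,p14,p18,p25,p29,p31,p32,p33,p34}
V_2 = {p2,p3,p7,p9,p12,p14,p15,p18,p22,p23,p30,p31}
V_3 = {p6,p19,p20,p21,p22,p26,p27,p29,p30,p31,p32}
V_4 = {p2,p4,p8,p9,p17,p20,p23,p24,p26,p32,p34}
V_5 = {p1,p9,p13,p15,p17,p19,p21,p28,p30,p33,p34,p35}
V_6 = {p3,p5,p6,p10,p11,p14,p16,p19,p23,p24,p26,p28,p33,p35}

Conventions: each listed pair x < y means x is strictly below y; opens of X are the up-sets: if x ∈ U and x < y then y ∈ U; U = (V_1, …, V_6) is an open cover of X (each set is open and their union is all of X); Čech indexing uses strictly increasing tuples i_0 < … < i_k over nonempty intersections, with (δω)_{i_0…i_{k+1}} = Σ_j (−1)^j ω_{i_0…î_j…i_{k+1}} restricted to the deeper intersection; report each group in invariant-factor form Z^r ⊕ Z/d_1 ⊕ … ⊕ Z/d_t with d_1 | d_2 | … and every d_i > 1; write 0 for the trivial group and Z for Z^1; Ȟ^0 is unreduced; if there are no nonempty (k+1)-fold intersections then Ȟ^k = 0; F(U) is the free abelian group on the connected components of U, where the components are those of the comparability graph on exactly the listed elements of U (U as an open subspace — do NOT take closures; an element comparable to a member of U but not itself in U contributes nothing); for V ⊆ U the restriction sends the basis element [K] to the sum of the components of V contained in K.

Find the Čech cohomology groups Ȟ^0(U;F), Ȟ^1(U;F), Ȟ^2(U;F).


nerve simplices:
  V12={p14,p18,p31} V13={p29,p31,p32} V14={p8,p32,p34} V15={p1,p33,p34} V16={p10,p14,p33} V23={p22,p30,p31} V24={p2,p9,p23} V25={p9,p15,p30} V26={p3,p14,p23} V34={p20,p26,p32} V35={p19,p21,p30} V36={p6,p19,p26} V45={p9,p17,p34} V46={p23,p24,p26} V56={p19,p28,p33,p35}
  V123={p31} V126={p14} V134={p32} V145={p34} V156={p33} V235={p30} V245={p9} V246={p23} V346={p26} V356={p19}
components per intersection:
  V1: {p1,p8,p10,p14,p18,p25,p29,p31,p32,p33,p34}
  V2: {p2,p3,p7,p9,p12,p14,p15,p18,p22,p23,p30,p31}
  V3: {p6,p19,p20,p21,p22,p26,p27,p29,p30,p31,p32}
  V4: {p2,p4,p8,p9,p17,p20,p23,p24,p26,p32,p34}
  V5: {p1,p9,p13,p15,p17,p19,p21,p28,p30,p33,p34,p35}
  V6: {p3,p5,p6,p10,p11,p14,p16,p19,p23,p24,p26,p28,p33,p35}
  V12: {p14,p18,p31}
  V13: {p29,p31,p32}
  V14: {p8,p32,p34}
  V15: {p1,p33,p34}
  V16: {p10,p14,p33}
  V23: {p22,p30,p31}
  V24: {p2,p9,p23}
  V25: {p9,p15,p30}
  V26: {p3,p14,p23}
  V34: {p20,p26,p32}
  V35: {p19,p21,p30}
  V36: {p6,p19,p26}
  V45: {p9,p17,p34}
  V46: {p23,p24,p26}
  V56: {p19,p28,p33,p35}
  V123: {p31}
  V126: {p14}
  V134: {p32}
  V145: {p34}
  V156: {p33}
  V235: {p30}
  V245: {p9}
  V246: {p23}
  V346: {p26}
  V356: {p19}
C dims 6,15,10; δ0: rk 5, SNF 1^5; δ1: rk 10, SNF 1^9·2
degree 0: 6−5−0 = 1 → Ȟ^0 ≅ Z
degree 1: 15−10−5 = 0 → Ȟ^1 ≅ 0
degree 2: 10−0−10 = 0 plus torsion [2] → Ȟ^2 ≅ Z/2

Ȟ^0(U;F) ≅ Z; Ȟ^1(U;F) ≅ 0; Ȟ^2(U;F) ≅ Z/2


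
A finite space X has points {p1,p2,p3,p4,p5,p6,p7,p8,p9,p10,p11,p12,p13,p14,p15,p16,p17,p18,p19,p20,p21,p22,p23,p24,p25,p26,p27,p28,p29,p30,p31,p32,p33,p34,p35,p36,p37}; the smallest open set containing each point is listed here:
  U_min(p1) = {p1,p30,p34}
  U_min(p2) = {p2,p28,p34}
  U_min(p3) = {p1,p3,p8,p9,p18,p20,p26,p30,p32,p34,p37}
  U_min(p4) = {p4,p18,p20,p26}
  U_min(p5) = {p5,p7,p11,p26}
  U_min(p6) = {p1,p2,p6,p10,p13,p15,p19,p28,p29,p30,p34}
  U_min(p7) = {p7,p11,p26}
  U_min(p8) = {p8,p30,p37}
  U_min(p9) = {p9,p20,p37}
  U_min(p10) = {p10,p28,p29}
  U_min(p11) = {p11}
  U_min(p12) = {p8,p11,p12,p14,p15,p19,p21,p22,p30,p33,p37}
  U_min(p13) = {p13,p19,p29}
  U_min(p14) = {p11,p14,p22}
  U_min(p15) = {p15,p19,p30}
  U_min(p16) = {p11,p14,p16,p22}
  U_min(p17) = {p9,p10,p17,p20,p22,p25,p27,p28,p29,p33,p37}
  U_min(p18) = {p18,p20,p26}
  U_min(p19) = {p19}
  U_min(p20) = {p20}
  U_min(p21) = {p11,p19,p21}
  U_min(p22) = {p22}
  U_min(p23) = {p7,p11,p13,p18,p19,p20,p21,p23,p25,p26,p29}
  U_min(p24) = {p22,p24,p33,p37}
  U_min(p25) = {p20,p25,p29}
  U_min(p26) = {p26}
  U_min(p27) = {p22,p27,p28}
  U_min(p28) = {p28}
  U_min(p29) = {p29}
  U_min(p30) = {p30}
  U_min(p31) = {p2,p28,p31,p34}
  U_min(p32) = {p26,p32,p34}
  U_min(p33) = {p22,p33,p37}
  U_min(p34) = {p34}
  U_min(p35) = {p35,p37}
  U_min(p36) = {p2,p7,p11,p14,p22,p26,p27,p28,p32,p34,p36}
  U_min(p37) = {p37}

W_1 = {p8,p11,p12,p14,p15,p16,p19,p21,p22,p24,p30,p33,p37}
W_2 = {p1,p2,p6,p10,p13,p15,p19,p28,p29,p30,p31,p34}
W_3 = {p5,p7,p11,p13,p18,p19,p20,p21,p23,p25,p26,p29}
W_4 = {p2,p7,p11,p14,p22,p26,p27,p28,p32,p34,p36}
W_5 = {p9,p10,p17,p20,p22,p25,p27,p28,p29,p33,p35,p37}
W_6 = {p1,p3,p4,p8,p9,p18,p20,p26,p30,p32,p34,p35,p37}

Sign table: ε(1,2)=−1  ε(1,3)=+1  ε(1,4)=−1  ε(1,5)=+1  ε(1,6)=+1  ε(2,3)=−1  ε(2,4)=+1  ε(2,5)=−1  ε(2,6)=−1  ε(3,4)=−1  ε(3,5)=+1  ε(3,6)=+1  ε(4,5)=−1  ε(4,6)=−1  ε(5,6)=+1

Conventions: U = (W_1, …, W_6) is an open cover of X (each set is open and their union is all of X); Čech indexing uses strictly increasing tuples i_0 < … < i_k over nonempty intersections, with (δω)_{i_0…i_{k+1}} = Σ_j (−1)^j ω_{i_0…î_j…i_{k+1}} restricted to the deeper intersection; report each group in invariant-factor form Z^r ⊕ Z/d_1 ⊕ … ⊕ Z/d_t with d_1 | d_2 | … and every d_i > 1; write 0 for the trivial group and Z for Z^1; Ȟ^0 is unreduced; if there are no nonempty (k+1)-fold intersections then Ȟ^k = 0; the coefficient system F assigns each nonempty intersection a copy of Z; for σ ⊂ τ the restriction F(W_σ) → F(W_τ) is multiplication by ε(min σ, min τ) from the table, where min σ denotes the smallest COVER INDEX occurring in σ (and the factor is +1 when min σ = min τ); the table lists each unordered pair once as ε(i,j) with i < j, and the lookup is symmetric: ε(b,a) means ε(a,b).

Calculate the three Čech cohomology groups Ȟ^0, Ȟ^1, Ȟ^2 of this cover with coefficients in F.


Ȟ^0 ≅ Z, Ȟ^1 ≅ 0, Ȟ^2 ≅ Z/2

intersection data:
  W12={p15,p19,p30} W13={p11,p19,p21} W14={p11,p14,p22} W15={p22,p33,p37} W16={p8,p30,p37} W23={p13,p19,p29} W24={p2,p28,p34} W25={p10,p28,p29} W26={p1,p30,p34} W34={p7,p11,p26} W35={p20,p25,p29} W36={p18,p20,p26} W45={p22,p27,p28} W46={p26,p32,p34} W56={p9,p20,p35,p37}
  W123={p19} W126={p30} W134={p11} W145={p22} W156={p37} W235={p29} W245={p28} W246={p34} W346={p26} W356={p20}
C dims 6,15,10; δ0: rk 5, SNF 1^5; δ1: rk 10, SNF 1^9·2
Ȟ^0 = (6 − 5) − 0 = 1, so Ȟ^0 ≅ Z
Ȟ^1 = (15 − 10) − 5 = 0, so Ȟ^1 ≅ 0
Ȟ^2 = (10 − 0) − 10 = 0 plus torsion [2], so Ȟ^2 ≅ Z/2


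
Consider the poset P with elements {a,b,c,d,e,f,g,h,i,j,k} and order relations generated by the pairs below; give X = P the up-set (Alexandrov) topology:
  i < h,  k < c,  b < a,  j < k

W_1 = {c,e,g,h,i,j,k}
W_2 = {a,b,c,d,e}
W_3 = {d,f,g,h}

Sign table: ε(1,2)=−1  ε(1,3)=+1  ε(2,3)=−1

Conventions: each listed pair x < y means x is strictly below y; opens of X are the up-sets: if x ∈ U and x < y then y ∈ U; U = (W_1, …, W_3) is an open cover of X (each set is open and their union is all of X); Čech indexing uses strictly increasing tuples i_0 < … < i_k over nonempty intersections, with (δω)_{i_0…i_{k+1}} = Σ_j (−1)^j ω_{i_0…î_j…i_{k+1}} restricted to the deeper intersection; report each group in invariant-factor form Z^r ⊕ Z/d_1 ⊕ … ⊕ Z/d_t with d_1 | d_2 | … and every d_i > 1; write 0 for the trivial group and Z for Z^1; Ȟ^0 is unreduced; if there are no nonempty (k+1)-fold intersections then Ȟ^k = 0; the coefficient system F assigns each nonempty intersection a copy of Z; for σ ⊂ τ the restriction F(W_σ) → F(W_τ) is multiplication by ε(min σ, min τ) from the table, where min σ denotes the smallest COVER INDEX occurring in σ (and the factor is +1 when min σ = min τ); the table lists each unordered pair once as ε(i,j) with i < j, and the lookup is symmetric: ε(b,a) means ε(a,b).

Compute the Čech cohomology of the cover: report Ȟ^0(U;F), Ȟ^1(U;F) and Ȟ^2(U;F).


Ȟ^0 = Z,  Ȟ^1 = Z,  Ȟ^2 = 0

nonempty overlaps:
  W12={c,e} W13={g,h} W23={d}
C dims 3,3; δ0: rk 2, SNF 1^2
degree 0: 3−2−0 = 1 → Ȟ^0 ≅ Z
degree 1: 3−0−2 = 1 → Ȟ^1 ≅ Z
degree 2: 0−0−0 = 0 → Ȟ^2 ≅ 0


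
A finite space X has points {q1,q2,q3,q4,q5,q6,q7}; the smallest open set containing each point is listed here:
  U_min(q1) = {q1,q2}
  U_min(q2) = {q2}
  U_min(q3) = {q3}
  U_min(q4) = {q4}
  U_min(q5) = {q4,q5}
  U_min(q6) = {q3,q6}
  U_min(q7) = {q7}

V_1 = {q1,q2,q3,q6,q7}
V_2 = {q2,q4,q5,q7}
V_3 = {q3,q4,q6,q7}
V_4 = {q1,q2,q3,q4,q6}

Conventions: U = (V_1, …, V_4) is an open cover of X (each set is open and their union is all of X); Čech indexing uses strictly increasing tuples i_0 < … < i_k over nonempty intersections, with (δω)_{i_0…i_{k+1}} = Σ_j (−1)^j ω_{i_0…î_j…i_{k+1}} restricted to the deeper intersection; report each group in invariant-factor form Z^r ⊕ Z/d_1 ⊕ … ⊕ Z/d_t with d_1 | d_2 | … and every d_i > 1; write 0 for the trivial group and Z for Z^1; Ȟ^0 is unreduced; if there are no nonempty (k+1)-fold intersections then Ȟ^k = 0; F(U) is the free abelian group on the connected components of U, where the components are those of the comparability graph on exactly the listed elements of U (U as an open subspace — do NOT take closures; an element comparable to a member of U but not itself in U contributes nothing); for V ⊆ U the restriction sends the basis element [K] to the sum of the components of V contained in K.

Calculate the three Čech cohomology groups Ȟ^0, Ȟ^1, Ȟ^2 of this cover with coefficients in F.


nonempty intersections:
  V12={q2,q7} V13={q3,q6,q7} V14={q1,q2,q3,q6} V23={q4,q7} V24={q2,q4} V34={q3,q4,q6}
  V123={q7} V124={q2} V134={q3,q6} V234={q4}
components per intersection:
  V1: {q1,q2} {q3,q6} {q7}
  V2: {q2} {q4,q5} {q7}
  V3: {q3,q6} {q4} {q7}
  V4: {q1,q2} {q3,q6} {q4}
  V12: {q2} {q7}
  V13: {q3,q6} {q7}
  V14: {q1,q2} {q3,q6}
  V23: {q4} {q7}
  V24: {q2} {q4}
  V34: {q3,q6} {q4}
  V123: {q7}
  V124: {q2}
  V134: {q3,q6}
  V234: {q4}
C dims 12,12,4; δ0: rk 8, SNF 1^8; δ1: rk 4, SNF 1^4
Ȟ^0: (12−8)−0=4 ⇒ Z^4
Ȟ^1: (12−4)−8=0 ⇒ 0
Ȟ^2: (4−0)−4=0 ⇒ 0

Ȟ^0 ≅ Z^4, Ȟ^1 ≅ 0 and Ȟ^2 ≅ 0


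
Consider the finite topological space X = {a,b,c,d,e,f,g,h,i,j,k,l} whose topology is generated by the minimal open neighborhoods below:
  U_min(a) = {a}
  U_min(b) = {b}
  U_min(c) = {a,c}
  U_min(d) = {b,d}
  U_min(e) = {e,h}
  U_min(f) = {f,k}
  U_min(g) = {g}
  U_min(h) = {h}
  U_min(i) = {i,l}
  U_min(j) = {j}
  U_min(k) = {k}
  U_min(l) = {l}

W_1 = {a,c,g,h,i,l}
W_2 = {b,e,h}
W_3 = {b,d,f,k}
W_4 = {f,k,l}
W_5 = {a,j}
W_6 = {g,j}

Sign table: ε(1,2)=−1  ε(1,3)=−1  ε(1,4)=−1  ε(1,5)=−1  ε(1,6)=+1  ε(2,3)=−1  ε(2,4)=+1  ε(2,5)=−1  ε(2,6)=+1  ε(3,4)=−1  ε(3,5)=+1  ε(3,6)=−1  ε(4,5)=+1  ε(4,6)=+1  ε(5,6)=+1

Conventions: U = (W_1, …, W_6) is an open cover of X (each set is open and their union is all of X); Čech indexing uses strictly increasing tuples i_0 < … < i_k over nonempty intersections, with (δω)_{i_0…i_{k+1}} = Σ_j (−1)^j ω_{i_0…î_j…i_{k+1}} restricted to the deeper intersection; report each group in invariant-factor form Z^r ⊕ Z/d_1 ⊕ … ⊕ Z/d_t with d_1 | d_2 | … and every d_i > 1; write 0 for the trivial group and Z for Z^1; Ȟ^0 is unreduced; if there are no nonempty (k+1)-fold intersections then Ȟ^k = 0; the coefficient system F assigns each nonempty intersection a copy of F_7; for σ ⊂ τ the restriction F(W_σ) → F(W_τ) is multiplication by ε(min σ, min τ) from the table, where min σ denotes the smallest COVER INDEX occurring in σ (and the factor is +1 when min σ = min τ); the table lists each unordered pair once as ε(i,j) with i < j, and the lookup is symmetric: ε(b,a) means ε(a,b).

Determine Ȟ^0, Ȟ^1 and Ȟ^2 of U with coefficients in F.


nerve of the cover:
  W12={h} W14={l} W15={a} W16={g} W23={b} W34={f,k} W56={j}
C dims 6,7; δ0: rk_F7 6
Ȟ^0 = (6 − 6) − 0 = 0, so Ȟ^0 ≅ 0
Ȟ^1 = (7 − 0) − 6 = 1, so Ȟ^1 ≅ Z/7
Ȟ^2 = (0 − 0) − 0 = 0, so Ȟ^2 ≅ 0

Ȟ^0 ≅ 0, Ȟ^1 ≅ Z/7, Ȟ^2 ≅ 0
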